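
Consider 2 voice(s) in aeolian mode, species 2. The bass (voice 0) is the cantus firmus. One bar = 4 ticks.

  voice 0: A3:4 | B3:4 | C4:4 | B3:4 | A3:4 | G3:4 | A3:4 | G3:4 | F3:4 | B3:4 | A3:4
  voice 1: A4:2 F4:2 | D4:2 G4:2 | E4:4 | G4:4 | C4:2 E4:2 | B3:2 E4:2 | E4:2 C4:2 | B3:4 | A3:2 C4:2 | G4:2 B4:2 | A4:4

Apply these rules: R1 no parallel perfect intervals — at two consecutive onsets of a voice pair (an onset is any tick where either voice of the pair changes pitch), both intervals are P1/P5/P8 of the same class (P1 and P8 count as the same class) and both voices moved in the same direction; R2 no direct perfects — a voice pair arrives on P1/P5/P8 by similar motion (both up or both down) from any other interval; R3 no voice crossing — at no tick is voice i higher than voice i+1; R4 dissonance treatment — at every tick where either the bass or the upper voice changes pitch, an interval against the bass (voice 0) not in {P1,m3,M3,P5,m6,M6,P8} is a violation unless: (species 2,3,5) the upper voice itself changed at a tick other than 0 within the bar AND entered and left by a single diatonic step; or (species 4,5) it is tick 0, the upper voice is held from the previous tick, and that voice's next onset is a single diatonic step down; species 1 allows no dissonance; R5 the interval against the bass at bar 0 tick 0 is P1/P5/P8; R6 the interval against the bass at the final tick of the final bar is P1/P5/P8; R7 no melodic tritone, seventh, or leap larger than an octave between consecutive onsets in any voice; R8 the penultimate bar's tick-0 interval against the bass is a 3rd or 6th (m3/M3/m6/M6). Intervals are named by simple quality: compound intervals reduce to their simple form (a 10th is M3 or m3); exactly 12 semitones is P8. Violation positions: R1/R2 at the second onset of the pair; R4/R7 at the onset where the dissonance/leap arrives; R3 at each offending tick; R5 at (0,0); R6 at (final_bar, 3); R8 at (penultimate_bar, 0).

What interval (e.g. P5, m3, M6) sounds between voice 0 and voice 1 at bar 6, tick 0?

P5

voice 0=A3 voice 1=E4 -> P5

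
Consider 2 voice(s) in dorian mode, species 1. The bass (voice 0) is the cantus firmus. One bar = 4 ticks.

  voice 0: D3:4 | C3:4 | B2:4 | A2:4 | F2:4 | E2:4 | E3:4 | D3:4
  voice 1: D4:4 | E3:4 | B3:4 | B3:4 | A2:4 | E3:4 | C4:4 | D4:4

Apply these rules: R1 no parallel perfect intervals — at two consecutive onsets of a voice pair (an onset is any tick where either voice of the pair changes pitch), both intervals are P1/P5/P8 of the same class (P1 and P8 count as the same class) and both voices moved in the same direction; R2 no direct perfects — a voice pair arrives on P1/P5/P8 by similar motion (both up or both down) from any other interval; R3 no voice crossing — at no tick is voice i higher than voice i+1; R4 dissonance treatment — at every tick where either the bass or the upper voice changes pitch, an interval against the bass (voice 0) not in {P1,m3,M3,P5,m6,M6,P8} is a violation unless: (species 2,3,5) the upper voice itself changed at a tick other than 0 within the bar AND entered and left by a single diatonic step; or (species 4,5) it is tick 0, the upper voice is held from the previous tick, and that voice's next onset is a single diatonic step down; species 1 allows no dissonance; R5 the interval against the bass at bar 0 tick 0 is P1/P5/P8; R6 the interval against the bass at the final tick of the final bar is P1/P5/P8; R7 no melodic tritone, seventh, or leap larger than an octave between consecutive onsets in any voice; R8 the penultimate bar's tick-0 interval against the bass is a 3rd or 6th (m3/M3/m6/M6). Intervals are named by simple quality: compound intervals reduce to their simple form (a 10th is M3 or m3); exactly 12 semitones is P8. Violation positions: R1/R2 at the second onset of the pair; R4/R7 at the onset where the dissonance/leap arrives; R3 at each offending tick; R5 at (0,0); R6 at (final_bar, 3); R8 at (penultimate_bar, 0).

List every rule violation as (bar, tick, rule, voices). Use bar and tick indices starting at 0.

bar 0: v0=D3 v1=D4 downbeat P8
bar 1: v0=C3 v1=E3 downbeat M3
bar 2: v0=B2 v1=B3 downbeat P8
bar 3: v0=A2 v1=B3 downbeat M2
bar 4: v0=F2 v1=A2 downbeat M3
bar 5: v0=E2 v1=E3 downbeat P8
bar 6: v0=E3 v1=C4 downbeat m6
bar 7: v0=D3 v1=D4 downbeat P8
  -> R7 @ bar 1 tick 0 v(1,): D4->E3 leap 10st
  -> R4 @ bar 3 tick 0 v(0, 1): A2/B3 M2 untreated
  -> R7 @ bar 4 tick 0 v(1,): B3->A2 leap 14st

(1, 0, R7, (1,))
(3, 0, R4, (0, 1))
(4, 0, R7, (1,))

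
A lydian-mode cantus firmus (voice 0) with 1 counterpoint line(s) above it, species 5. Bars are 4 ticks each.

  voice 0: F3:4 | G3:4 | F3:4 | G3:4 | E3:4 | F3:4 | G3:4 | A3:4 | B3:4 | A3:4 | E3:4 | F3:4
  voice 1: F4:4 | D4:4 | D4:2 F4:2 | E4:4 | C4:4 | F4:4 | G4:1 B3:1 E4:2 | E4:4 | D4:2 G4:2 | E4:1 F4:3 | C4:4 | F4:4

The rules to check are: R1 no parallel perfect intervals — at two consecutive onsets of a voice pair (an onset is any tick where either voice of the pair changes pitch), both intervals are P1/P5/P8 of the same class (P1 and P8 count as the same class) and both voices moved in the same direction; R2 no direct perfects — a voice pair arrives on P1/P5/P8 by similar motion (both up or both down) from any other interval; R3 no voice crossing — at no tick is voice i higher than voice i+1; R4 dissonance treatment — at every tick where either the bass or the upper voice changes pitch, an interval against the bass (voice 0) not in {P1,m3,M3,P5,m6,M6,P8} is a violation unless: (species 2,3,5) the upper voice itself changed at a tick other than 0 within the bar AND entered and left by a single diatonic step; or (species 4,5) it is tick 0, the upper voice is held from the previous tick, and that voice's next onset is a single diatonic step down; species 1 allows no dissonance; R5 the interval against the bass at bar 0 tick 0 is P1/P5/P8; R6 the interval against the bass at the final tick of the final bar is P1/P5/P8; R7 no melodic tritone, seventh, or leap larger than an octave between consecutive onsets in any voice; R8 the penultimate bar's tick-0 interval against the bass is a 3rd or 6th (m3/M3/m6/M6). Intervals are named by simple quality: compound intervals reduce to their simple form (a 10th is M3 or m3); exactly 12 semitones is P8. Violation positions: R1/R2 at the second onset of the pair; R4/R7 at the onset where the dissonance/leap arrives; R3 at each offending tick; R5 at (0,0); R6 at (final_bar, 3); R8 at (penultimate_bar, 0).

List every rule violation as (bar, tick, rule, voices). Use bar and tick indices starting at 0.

(5, 0, R2, (0, 1))
(6, 0, R1, (0, 1))
(9, 0, R2, (0, 1))
(11, 0, R2, (0, 1))

bar 0: v0=F3 v1=F4 downbeat P8
bar 1: v0=G3 v1=D4 downbeat P5
bar 2: v0=F3 v1=D4 downbeat M6
bar 3: v0=G3 v1=E4 downbeat M6
bar 4: v0=E3 v1=C4 downbeat m6
bar 5: v0=F3 v1=F4 downbeat P8
bar 6: v0=G3 v1=G4 downbeat P8
bar 7: v0=A3 v1=E4 downbeat P5
bar 8: v0=B3 v1=D4 downbeat m3
bar 9: v0=A3 v1=E4 downbeat P5
bar 10: v0=E3 v1=C4 downbeat m6
bar 11: v0=F3 v1=F4 downbeat P8
  -> R2 @ bar 5 tick 0 v(0, 1): E3/C4 m6 -> F3/F4 P8 similar
  -> R1 @ bar 6 tick 0 v(0, 1): F3/F4 P8 -> G3/G4 P8 similar
  -> R2 @ bar 9 tick 0 v(0, 1): B3/G4 m6 -> A3/E4 P5 similar
  -> R2 @ bar 11 tick 0 v(0, 1): E3/C4 m6 -> F3/F4 P8 similar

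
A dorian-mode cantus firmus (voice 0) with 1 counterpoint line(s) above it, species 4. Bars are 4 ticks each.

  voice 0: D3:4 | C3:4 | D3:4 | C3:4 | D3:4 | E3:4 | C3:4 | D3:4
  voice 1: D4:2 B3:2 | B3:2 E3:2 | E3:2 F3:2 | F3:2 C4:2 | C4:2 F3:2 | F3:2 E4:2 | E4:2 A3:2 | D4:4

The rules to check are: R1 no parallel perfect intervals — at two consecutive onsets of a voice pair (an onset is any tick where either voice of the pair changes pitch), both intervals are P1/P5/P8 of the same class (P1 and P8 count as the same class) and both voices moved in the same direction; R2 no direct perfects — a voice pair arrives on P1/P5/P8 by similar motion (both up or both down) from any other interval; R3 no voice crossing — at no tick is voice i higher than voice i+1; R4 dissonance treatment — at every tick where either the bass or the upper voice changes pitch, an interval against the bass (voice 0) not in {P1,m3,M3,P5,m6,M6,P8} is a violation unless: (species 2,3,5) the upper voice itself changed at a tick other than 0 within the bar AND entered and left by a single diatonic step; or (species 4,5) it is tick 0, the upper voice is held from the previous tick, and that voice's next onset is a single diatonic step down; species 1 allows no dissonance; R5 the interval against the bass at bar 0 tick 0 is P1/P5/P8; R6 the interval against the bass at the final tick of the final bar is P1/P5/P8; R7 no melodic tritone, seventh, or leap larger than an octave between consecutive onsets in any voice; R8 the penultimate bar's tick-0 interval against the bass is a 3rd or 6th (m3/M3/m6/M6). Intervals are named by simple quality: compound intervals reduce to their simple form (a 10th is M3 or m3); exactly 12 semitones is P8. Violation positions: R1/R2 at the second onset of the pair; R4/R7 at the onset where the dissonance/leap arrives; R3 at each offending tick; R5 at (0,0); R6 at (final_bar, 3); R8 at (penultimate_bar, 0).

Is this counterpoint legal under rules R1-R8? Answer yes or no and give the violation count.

No (7 violations)

bar 0: v0=D3 v1=D4 (P8)
bar 1: v0=C3 v1=B3 (M7)
bar 2: v0=D3 v1=E3 (M2)
bar 3: v0=C3 v1=F3 (P4)
bar 4: v0=D3 v1=C4 (m7)
bar 5: v0=E3 v1=F3 (m2)
bar 6: v0=C3 v1=E4 (M3)
bar 7: v0=D3 v1=D4 (P8)
  R4 @ bar1.0: C3/B3 M7 untreated
  R4 @ bar2.0: D3/E3 M2 untreated
  R4 @ bar3.0: C3/F3 P4 untreated
  R4 @ bar4.0: D3/C4 m7 untreated
  R4 @ bar5.0: E3/F3 m2 untreated
  R7 @ bar5.2: F3->E4 leap 11st
  R2 @ bar7.0: C3/A3 M6 -> D3/D4 P8 similar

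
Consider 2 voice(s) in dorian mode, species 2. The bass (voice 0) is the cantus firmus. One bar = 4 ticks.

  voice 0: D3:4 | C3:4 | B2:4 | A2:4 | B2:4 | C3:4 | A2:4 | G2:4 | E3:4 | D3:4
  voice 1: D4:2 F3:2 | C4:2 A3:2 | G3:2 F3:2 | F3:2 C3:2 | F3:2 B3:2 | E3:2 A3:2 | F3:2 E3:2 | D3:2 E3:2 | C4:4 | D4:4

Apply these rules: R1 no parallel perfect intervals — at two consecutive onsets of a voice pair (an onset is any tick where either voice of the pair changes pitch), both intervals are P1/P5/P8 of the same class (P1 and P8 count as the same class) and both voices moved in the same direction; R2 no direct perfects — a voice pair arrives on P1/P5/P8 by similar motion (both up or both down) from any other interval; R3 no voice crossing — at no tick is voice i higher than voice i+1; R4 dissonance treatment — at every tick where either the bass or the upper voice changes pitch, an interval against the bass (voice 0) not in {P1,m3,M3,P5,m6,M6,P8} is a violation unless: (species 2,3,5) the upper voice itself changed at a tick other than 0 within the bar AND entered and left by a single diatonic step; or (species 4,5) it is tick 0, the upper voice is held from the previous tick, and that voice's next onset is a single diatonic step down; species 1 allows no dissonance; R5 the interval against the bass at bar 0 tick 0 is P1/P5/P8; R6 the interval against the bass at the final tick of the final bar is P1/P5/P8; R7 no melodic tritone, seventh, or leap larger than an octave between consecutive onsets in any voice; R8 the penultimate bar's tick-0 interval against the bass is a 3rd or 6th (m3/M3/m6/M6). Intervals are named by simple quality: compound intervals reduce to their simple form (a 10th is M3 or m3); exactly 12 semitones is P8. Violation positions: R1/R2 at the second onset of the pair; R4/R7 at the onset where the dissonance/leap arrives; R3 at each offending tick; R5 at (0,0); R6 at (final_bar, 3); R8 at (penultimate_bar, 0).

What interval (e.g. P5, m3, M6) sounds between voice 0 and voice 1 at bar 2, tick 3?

TT

voice 0=B2 voice 1=F3 -> TT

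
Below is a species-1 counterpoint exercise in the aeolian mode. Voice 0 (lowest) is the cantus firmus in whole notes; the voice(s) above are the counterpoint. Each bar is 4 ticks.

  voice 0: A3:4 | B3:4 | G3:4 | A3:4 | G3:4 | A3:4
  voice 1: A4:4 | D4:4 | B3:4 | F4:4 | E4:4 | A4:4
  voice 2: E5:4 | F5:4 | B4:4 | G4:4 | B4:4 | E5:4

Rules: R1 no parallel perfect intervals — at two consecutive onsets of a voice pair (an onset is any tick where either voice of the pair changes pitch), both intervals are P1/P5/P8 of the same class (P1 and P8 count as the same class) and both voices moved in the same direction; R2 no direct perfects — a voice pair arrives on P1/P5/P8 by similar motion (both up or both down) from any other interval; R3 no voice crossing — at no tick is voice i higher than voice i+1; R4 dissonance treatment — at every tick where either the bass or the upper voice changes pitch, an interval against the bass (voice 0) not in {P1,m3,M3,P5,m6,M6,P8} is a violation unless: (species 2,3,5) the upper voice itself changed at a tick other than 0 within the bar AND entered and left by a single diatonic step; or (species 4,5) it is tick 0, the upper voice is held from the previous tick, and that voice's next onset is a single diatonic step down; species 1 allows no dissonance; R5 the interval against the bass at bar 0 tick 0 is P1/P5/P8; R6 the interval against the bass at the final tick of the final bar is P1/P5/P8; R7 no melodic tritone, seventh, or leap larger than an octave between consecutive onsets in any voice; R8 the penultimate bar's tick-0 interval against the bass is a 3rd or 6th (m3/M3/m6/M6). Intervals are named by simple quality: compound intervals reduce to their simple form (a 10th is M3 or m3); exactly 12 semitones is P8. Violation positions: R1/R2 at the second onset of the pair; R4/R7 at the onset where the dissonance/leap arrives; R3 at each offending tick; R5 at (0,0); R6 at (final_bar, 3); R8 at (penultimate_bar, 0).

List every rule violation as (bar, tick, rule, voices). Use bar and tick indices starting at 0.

(1, 0, R4, (0, 2))
(2, 0, R2, (1, 2))
(2, 0, R7, (2,))
(3, 0, R4, (0, 2))
(3, 0, R7, (1,))
(5, 0, R1, (1, 2))
(5, 0, R2, (0, 1))
(5, 0, R2, (0, 2))

bar 0: v0=A3 v1=A4 v2=E5 downbeat P5
bar 1: v0=B3 v1=D4 v2=F5 downbeat TT
bar 2: v0=G3 v1=B3 v2=B4 downbeat M3
bar 3: v0=A3 v1=F4 v2=G4 downbeat m7
bar 4: v0=G3 v1=E4 v2=B4 downbeat M3
bar 5: v0=A3 v1=A4 v2=E5 downbeat P5
  -> R4 @ bar 1 tick 0 v(0, 2): B3/F5 TT untreated
  -> R2 @ bar 2 tick 0 v(1, 2): D4/F5 m3 -> B3/B4 P8 similar
  -> R7 @ bar 2 tick 0 v(2,): F5->B4 leap 6st
  -> R4 @ bar 3 tick 0 v(0, 2): A3/G4 m7 untreated
  -> R7 @ bar 3 tick 0 v(1,): B3->F4 leap 6st
  -> R1 @ bar 5 tick 0 v(1, 2): E4/B4 P5 -> A4/E5 P5 similar
  -> R2 @ bar 5 tick 0 v(0, 1): G3/E4 M6 -> A3/A4 P8 similar
  -> R2 @ bar 5 tick 0 v(0, 2): G3/B4 M3 -> A3/E5 P5 similar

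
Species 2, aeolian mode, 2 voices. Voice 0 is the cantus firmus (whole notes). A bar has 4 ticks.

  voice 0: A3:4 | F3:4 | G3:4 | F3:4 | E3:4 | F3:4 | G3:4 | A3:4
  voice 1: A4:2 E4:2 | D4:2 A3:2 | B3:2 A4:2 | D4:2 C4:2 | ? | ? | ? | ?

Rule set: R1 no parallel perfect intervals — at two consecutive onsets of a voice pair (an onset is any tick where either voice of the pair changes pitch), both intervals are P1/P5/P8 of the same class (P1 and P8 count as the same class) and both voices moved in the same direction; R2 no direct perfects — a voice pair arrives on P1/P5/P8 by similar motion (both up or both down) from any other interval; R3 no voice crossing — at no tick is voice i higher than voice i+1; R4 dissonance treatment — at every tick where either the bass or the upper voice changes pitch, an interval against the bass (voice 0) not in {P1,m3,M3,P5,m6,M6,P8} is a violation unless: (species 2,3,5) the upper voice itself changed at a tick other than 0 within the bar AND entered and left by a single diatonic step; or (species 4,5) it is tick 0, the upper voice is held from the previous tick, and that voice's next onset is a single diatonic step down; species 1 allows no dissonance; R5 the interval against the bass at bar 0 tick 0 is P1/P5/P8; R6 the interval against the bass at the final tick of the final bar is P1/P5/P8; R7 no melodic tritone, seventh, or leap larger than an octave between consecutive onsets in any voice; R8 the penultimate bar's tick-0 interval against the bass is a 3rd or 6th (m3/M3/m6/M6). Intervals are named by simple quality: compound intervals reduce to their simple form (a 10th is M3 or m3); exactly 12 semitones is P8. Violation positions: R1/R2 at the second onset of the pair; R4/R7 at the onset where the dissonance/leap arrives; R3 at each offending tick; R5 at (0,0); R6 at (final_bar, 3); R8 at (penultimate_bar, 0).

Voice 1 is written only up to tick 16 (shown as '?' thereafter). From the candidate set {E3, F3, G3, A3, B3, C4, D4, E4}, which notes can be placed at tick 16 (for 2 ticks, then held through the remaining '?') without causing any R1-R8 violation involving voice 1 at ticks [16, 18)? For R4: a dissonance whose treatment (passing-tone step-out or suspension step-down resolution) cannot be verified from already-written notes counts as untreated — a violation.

{C4, E4, G3}

E3: violates R2
F3: violates R4
G3: legal
A3: violates R4
B3: violates R1
C4: legal
D4: violates R4
E4: legal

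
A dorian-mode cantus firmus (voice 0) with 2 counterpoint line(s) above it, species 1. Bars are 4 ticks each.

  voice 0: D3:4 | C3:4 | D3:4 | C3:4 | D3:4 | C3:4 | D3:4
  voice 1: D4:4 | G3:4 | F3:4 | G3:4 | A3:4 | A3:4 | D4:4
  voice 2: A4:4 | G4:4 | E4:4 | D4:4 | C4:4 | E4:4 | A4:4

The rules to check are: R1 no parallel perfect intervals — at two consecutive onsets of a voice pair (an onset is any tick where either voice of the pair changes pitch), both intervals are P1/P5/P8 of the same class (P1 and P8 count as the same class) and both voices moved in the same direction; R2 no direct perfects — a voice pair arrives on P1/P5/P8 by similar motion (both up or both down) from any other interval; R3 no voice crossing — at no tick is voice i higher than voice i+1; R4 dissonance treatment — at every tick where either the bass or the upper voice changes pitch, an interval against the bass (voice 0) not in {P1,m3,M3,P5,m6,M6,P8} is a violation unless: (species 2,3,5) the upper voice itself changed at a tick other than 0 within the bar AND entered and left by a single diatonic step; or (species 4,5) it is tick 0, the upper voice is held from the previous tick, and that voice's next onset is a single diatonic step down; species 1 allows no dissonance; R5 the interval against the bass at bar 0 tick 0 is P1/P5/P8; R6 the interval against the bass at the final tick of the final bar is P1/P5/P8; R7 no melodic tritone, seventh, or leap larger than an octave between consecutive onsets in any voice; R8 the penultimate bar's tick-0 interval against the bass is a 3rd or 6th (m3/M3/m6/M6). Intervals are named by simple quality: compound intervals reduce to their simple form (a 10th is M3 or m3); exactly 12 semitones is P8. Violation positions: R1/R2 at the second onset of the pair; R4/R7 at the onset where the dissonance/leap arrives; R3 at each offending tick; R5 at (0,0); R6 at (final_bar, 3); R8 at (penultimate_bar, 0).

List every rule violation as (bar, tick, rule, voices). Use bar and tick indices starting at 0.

bar 0: v0=D3 v1=D4 v2=A4 downbeat P5
bar 1: v0=C3 v1=G3 v2=G4 downbeat P5
bar 2: v0=D3 v1=F3 v2=E4 downbeat M2
bar 3: v0=C3 v1=G3 v2=D4 downbeat M2
bar 4: v0=D3 v1=A3 v2=C4 downbeat m7
bar 5: v0=C3 v1=A3 v2=E4 downbeat M3
bar 6: v0=D3 v1=D4 v2=A4 downbeat P5
  -> R1 @ bar 1 tick 0 v(0, 2): D3/A4 P5 -> C3/G4 P5 similar
  -> R2 @ bar 1 tick 0 v(0, 1): D3/D4 P8 -> C3/G3 P5 similar
  -> R2 @ bar 1 tick 0 v(1, 2): D4/A4 P5 -> G3/G4 P8 similar
  -> R4 @ bar 2 tick 0 v(0, 2): D3/E4 M2 untreated
  -> R4 @ bar 3 tick 0 v(0, 2): C3/D4 M2 untreated
  -> R1 @ bar 4 tick 0 v(0, 1): C3/G3 P5 -> D3/A3 P5 similar
  -> R4 @ bar 4 tick 0 v(0, 2): D3/C4 m7 untreated
  -> R1 @ bar 6 tick 0 v(1, 2): A3/E4 P5 -> D4/A4 P5 similar
  -> R2 @ bar 6 tick 0 v(0, 1): C3/A3 M6 -> D3/D4 P8 similar
  -> R2 @ bar 6 tick 0 v(0, 2): C3/E4 M3 -> D3/A4 P5 similar

(1, 0, R1, (0, 2))
(1, 0, R2, (0, 1))
(1, 0, R2, (1, 2))
(2, 0, R4, (0, 2))
(3, 0, R4, (0, 2))
(4, 0, R1, (0, 1))
(4, 0, R4, (0, 2))
(6, 0, R1, (1, 2))
(6, 0, R2, (0, 1))
(6, 0, R2, (0, 2))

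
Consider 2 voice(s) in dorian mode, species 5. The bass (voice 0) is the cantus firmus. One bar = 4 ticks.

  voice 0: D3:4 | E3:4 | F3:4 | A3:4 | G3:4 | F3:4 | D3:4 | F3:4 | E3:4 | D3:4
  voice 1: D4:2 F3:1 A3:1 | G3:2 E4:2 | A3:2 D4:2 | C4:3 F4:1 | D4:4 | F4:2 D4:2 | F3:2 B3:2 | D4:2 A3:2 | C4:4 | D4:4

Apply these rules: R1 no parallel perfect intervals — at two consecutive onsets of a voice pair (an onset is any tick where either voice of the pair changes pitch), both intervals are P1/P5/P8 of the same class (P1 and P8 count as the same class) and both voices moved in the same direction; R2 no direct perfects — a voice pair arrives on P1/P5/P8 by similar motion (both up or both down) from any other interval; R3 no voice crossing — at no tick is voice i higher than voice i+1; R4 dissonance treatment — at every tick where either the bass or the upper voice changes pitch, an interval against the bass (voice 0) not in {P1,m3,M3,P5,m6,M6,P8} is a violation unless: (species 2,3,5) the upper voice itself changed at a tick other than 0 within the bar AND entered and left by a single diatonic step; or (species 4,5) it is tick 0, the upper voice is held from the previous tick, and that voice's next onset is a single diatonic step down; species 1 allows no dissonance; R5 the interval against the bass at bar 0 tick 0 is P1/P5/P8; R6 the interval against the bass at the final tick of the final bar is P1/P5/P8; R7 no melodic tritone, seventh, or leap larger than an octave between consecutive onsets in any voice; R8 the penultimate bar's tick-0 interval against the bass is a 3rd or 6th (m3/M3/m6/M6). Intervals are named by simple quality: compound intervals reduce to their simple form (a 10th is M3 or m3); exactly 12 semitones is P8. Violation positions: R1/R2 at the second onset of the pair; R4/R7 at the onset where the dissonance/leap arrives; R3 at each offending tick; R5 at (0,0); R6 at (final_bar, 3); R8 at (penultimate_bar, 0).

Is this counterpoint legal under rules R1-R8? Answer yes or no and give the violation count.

bar 0: v0=D3 v1=D4 (P8)
bar 1: v0=E3 v1=G3 (m3)
bar 2: v0=F3 v1=A3 (M3)
bar 3: v0=A3 v1=C4 (m3)
bar 4: v0=G3 v1=D4 (P5)
bar 5: v0=F3 v1=F4 (P8)
bar 6: v0=D3 v1=F3 (m3)
bar 7: v0=F3 v1=D4 (M6)
bar 8: v0=E3 v1=C4 (m6)
bar 9: v0=D3 v1=D4 (P8)
  R2 @ bar4.0: A3/F4 m6 -> G3/D4 P5 similar
  R7 @ bar6.2: F3->B3 leap 6st

No (2 violations)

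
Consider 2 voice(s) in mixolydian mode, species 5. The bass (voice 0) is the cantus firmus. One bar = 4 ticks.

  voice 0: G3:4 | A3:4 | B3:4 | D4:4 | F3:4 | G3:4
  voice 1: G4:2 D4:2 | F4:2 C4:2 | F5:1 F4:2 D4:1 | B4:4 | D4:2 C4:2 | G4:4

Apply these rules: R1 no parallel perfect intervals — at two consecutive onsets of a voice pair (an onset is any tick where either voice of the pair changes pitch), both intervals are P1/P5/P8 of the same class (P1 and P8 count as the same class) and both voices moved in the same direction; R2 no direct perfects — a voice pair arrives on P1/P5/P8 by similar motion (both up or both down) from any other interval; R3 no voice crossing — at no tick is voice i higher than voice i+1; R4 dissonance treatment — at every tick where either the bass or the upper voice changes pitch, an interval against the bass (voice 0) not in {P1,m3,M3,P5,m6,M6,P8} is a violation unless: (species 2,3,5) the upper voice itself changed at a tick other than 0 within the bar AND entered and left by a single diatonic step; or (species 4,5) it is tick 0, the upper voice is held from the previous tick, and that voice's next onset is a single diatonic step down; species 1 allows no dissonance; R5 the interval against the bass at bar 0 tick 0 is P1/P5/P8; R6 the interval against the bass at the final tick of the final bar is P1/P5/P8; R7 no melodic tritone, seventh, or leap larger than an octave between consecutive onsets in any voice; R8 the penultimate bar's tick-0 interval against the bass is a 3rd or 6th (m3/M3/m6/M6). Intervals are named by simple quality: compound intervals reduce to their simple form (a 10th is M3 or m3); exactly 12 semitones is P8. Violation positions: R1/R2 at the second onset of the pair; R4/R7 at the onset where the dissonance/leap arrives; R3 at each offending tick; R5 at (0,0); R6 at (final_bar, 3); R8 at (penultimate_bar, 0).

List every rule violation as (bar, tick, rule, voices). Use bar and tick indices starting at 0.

bar 0: v0=G3 v1=G4 downbeat P8
bar 1: v0=A3 v1=F4 downbeat m6
bar 2: v0=B3 v1=F5 downbeat TT
bar 3: v0=D4 v1=B4 downbeat M6
bar 4: v0=F3 v1=D4 downbeat M6
bar 5: v0=G3 v1=G4 downbeat P8
  -> R4 @ bar 2 tick 0 v(0, 1): B3/F5 TT untreated
  -> R7 @ bar 2 tick 0 v(1,): C4->F5 leap 17st
  -> R4 @ bar 2 tick 1 v(0, 1): B3/F4 TT untreated
  -> R2 @ bar 5 tick 0 v(0, 1): F3/C4 P5 -> G3/G4 P8 similar

(2, 0, R4, (0, 1))
(2, 0, R7, (1,))
(2, 1, R4, (0, 1))
(5, 0, R2, (0, 1))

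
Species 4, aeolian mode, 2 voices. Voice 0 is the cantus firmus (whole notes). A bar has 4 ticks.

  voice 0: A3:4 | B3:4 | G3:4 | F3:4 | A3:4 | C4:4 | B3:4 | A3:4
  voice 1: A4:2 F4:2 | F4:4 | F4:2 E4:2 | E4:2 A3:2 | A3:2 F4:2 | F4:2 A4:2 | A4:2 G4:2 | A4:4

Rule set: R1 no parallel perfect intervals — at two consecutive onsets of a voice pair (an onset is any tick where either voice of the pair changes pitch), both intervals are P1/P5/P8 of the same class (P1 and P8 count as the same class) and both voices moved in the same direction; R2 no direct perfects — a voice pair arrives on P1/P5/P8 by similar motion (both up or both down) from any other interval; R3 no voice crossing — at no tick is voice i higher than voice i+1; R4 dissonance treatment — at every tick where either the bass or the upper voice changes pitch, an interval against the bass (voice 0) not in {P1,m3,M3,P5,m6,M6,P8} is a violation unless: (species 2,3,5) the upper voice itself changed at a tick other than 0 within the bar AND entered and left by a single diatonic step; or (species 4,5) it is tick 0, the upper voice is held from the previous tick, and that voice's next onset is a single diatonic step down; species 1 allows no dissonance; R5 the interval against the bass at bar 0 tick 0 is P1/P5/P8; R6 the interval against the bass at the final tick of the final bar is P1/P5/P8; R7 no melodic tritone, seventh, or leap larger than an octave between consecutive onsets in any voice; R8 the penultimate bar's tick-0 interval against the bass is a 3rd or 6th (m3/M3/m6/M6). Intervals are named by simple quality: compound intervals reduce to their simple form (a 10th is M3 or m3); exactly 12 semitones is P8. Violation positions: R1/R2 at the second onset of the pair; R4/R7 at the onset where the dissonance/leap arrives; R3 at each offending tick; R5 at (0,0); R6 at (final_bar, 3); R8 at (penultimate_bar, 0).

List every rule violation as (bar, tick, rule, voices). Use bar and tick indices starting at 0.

(3, 0, R4, (0, 1))
(5, 0, R4, (0, 1))
(6, 0, R8, (0, 1))

bar 0: v0=A3 v1=A4 downbeat P8
bar 1: v0=B3 v1=F4 downbeat TT
bar 2: v0=G3 v1=F4 downbeat m7
bar 3: v0=F3 v1=E4 downbeat M7
bar 4: v0=A3 v1=A3 downbeat P1
bar 5: v0=C4 v1=F4 downbeat P4
bar 6: v0=B3 v1=A4 downbeat m7
bar 7: v0=A3 v1=A4 downbeat P8
  -> R4 @ bar 3 tick 0 v(0, 1): F3/E4 M7 untreated
  -> R4 @ bar 5 tick 0 v(0, 1): C4/F4 P4 untreated
  -> R8 @ bar 6 tick 0 v(0, 1): penult m7 not 3rd/6th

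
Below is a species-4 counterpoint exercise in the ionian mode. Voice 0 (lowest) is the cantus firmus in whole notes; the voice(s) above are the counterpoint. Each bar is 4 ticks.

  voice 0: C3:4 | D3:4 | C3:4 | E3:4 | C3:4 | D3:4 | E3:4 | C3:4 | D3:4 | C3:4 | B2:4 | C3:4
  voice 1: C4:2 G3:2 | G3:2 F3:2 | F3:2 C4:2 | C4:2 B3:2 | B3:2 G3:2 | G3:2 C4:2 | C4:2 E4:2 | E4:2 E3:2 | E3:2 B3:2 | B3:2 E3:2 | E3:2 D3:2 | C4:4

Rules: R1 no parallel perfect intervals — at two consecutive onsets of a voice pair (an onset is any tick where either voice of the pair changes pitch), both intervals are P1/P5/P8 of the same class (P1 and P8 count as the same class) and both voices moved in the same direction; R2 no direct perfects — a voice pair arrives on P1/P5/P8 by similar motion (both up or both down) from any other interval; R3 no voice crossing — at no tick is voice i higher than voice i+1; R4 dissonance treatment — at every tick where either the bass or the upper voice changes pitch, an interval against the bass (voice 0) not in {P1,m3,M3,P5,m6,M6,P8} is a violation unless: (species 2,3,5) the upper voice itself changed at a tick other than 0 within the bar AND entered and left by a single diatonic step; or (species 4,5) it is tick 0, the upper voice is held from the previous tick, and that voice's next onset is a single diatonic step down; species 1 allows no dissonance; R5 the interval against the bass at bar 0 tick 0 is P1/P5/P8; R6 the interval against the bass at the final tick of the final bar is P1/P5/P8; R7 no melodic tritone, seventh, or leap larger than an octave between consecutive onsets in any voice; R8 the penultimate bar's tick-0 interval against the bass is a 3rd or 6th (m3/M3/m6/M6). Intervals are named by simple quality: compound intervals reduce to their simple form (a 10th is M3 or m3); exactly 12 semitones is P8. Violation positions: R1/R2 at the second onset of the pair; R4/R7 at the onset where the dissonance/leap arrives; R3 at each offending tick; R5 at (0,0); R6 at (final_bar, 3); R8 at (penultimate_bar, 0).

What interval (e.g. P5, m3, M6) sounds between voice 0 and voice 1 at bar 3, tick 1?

voice 0=E3 voice 1=C4 -> m6

m6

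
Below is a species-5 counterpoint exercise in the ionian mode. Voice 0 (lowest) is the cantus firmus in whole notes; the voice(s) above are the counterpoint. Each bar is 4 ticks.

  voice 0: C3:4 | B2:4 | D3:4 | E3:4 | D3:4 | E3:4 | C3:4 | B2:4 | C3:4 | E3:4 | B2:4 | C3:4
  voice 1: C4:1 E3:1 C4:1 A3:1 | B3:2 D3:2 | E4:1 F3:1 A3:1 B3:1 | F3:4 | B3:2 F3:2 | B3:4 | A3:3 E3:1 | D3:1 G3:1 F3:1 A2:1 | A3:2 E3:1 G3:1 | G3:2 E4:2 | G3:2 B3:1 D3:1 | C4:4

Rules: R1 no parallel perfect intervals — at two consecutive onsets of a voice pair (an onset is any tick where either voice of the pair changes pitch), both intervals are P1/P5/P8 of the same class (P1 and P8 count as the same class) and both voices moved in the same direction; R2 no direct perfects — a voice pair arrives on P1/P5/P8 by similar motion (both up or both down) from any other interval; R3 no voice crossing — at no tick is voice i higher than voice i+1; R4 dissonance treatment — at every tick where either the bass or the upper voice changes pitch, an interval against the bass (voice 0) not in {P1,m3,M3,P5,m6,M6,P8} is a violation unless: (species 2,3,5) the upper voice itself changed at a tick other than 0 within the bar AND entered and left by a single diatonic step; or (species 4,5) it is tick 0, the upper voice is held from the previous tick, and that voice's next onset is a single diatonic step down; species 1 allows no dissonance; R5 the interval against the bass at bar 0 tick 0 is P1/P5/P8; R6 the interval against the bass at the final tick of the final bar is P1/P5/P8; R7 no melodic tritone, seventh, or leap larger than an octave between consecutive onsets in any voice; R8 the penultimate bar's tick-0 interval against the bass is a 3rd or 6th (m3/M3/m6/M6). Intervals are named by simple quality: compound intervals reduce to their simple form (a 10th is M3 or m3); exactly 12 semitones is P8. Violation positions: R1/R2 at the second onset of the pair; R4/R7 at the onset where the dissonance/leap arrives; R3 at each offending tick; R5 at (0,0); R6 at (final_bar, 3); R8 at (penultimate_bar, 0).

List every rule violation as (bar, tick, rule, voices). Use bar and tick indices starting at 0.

bar 0: v0=C3 v1=C4 downbeat P8
bar 1: v0=B2 v1=B3 downbeat P8
bar 2: v0=D3 v1=E4 downbeat M2
bar 3: v0=E3 v1=F3 downbeat m2
bar 4: v0=D3 v1=B3 downbeat M6
bar 5: v0=E3 v1=B3 downbeat P5
bar 6: v0=C3 v1=A3 downbeat M6
bar 7: v0=B2 v1=D3 downbeat m3
bar 8: v0=C3 v1=A3 downbeat M6
bar 9: v0=E3 v1=G3 downbeat m3
bar 10: v0=B2 v1=G3 downbeat m6
bar 11: v0=C3 v1=C4 downbeat P8
  -> R4 @ bar 2 tick 0 v(0, 1): D3/E4 M2 untreated
  -> R7 @ bar 2 tick 0 v(1,): D3->E4 leap 14st
  -> R7 @ bar 2 tick 1 v(1,): E4->F3 leap 11st
  -> R4 @ bar 3 tick 0 v(0, 1): E3/F3 m2 untreated
  -> R7 @ bar 3 tick 0 v(1,): B3->F3 leap 6st
  -> R7 @ bar 4 tick 0 v(1,): F3->B3 leap 6st
  -> R7 @ bar 4 tick 2 v(1,): B3->F3 leap 6st
  -> R2 @ bar 5 tick 0 v(0, 1): D3/F3 m3 -> E3/B3 P5 similar
  -> R7 @ bar 5 tick 0 v(1,): F3->B3 leap 6st
  -> R4 @ bar 7 tick 2 v(0, 1): B2/F3 TT untreated
  -> R3 @ bar 7 tick 3 v(0, 1): B2 above A2
  -> R4 @ bar 7 tick 3 v(0, 1): B2/A2 M2 untreated
  -> R2 @ bar 11 tick 0 v(0, 1): B2/D3 m3 -> C3/C4 P8 similar
  -> R7 @ bar 11 tick 0 v(1,): D3->C4 leap 10st

(2, 0, R4, (0, 1))
(2, 0, R7, (1,))
(2, 1, R7, (1,))
(3, 0, R4, (0, 1))
(3, 0, R7, (1,))
(4, 0, R7, (1,))
(4, 2, R7, (1,))
(5, 0, R2, (0, 1))
(5, 0, R7, (1,))
(7, 2, R4, (0, 1))
(7, 3, R3, (0, 1))
(7, 3, R4, (0, 1))
(11, 0, R2, (0, 1))
(11, 0, R7, (1,))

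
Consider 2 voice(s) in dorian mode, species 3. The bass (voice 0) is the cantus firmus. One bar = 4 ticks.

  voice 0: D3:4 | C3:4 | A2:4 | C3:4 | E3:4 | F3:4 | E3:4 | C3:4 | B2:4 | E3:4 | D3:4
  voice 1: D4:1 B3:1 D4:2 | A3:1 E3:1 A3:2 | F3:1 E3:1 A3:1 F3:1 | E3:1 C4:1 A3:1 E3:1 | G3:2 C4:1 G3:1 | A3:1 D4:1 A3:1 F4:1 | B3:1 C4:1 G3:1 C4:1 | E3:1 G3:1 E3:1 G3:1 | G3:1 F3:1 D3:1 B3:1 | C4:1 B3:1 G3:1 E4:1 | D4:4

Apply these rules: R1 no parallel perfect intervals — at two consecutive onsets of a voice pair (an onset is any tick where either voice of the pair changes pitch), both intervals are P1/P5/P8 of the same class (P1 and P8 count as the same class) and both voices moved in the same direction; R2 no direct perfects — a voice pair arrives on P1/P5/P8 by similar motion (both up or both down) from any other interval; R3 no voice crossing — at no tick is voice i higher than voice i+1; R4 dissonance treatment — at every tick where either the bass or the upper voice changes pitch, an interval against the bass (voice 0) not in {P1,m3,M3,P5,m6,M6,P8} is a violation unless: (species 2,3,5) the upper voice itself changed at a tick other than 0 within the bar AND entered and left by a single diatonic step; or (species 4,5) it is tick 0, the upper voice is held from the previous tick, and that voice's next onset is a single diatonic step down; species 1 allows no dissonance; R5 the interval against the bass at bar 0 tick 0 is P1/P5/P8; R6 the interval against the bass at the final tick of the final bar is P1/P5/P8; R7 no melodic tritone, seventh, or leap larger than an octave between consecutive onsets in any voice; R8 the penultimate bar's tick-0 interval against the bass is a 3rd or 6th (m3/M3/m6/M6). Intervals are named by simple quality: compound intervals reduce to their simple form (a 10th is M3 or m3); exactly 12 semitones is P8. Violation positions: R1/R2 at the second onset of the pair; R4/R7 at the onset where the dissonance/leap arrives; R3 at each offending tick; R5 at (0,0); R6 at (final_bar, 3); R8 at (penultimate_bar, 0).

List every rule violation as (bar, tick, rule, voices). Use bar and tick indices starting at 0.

(6, 0, R2, (0, 1))
(6, 0, R7, (1,))
(8, 1, R4, (0, 1))
(10, 0, R1, (0, 1))

bar 0: v0=D3 v1=D4 downbeat P8
bar 1: v0=C3 v1=A3 downbeat M6
bar 2: v0=A2 v1=F3 downbeat m6
bar 3: v0=C3 v1=E3 downbeat M3
bar 4: v0=E3 v1=G3 downbeat m3
bar 5: v0=F3 v1=A3 downbeat M3
bar 6: v0=E3 v1=B3 downbeat P5
bar 7: v0=C3 v1=E3 downbeat M3
bar 8: v0=B2 v1=G3 downbeat m6
bar 9: v0=E3 v1=C4 downbeat m6
bar 10: v0=D3 v1=D4 downbeat P8
  -> R2 @ bar 6 tick 0 v(0, 1): F3/F4 P8 -> E3/B3 P5 similar
  -> R7 @ bar 6 tick 0 v(1,): F4->B3 leap 6st
  -> R4 @ bar 8 tick 1 v(0, 1): B2/F3 TT untreated
  -> R1 @ bar 10 tick 0 v(0, 1): E3/E4 P8 -> D3/D4 P8 similar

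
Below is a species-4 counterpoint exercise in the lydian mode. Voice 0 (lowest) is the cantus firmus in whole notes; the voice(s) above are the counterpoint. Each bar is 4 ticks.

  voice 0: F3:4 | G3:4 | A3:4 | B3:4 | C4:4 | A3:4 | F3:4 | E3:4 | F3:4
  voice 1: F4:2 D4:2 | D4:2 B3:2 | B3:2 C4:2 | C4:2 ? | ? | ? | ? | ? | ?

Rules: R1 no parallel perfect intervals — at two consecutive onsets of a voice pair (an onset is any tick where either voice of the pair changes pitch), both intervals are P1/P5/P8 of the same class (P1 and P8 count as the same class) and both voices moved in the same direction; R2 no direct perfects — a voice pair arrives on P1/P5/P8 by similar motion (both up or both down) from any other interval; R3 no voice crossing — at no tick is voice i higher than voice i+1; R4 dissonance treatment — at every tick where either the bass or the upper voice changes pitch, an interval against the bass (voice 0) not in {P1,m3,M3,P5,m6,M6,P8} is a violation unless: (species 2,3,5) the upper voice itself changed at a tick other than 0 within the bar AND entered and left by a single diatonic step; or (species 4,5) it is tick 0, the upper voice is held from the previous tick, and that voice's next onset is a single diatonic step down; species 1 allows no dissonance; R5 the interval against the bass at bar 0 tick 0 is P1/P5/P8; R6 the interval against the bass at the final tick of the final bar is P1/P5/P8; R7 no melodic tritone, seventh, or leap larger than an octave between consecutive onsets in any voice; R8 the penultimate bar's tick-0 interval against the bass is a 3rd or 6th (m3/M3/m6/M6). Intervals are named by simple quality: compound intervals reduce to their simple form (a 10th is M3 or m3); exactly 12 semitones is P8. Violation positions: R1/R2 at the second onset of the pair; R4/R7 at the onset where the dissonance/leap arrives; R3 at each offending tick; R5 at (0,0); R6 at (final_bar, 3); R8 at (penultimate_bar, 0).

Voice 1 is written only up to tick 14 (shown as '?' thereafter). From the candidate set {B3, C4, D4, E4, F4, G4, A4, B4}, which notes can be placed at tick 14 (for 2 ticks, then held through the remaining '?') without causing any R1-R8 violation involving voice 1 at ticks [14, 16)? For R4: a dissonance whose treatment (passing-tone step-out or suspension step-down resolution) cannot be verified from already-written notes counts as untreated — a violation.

B3: legal
C4: legal
D4: legal
E4: violates R4
F4: violates R4
G4: legal
A4: violates R4
B4: violates R7

{B3, C4, D4, G4}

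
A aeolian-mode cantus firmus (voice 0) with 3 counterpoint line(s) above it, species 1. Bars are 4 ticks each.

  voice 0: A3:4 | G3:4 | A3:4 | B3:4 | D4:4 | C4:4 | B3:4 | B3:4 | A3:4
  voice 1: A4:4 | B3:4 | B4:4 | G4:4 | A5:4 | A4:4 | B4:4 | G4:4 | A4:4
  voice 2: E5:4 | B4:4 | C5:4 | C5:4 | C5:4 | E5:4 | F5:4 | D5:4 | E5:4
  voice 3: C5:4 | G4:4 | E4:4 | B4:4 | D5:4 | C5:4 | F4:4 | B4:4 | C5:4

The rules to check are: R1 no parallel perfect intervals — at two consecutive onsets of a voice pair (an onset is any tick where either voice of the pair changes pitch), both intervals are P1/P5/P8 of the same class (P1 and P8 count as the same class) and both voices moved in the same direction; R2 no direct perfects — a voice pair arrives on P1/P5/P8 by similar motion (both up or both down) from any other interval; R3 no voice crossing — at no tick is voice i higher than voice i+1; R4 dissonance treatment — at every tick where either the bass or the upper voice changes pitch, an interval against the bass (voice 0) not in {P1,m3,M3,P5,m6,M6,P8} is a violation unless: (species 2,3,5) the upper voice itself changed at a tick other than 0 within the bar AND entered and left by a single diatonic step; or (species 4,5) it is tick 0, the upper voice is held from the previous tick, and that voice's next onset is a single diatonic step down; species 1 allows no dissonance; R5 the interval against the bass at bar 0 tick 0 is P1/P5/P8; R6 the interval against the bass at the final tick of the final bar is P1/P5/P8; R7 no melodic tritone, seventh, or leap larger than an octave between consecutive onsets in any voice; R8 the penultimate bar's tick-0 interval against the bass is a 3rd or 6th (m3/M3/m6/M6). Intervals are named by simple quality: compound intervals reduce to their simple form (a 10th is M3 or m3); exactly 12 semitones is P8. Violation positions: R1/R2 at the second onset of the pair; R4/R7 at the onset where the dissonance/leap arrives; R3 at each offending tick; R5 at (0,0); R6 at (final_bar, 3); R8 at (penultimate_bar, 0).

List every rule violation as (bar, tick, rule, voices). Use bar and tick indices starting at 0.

(0, 0, R3, (2, 3))
(0, 0, R5, (0, 3))
(0, 1, R3, (2, 3))
(0, 2, R3, (2, 3))
(0, 3, R3, (2, 3))
(1, 0, R2, (0, 3))
(1, 0, R2, (1, 2))
(1, 0, R3, (2, 3))
(1, 0, R7, (1,))
(1, 1, R3, (2, 3))
(1, 2, R3, (2, 3))
(1, 3, R3, (2, 3))
(2, 0, R3, (2, 3))
(2, 0, R4, (0, 1))
(2, 1, R3, (2, 3))
(2, 2, R3, (2, 3))
(2, 3, R3, (2, 3))
(3, 0, R2, (0, 3))
(3, 0, R3, (2, 3))
(3, 0, R4, (0, 2))
(3, 1, R3, (2, 3))
(3, 2, R3, (2, 3))
(3, 3, R3, (2, 3))
(4, 0, R1, (0, 3))
(4, 0, R2, (0, 1))
(4, 0, R2, (1, 3))
(4, 0, R3, (1, 2))
(4, 0, R4, (0, 2))
(4, 0, R7, (1,))
(4, 1, R3, (1, 2))
(4, 2, R3, (1, 2))
(4, 3, R3, (1, 2))
(5, 0, R1, (0, 3))
(5, 0, R3, (2, 3))
(5, 1, R3, (2, 3))
(5, 2, R3, (2, 3))
(5, 3, R3, (2, 3))
(6, 0, R3, (2, 3))
(6, 0, R4, (0, 2))
(6, 0, R4, (0, 3))
(6, 1, R3, (2, 3))
(6, 2, R3, (2, 3))
(6, 3, R3, (2, 3))
(7, 0, R2, (1, 2))
(7, 0, R3, (2, 3))
(7, 0, R7, (3,))
(7, 0, R8, (0, 3))
(7, 1, R3, (2, 3))
(7, 2, R3, (2, 3))
(7, 3, R3, (2, 3))
(8, 0, R1, (1, 2))
(8, 0, R3, (2, 3))
(8, 1, R3, (2, 3))
(8, 2, R3, (2, 3))
(8, 3, R3, (2, 3))
(8, 3, R6, (0, 3))

bar 0: v0=A3 v1=A4 v2=E5 v3=C5 downbeat m3
bar 1: v0=G3 v1=B3 v2=B4 v3=G4 downbeat P8
bar 2: v0=A3 v1=B4 v2=C5 v3=E4 downbeat P5
bar 3: v0=B3 v1=G4 v2=C5 v3=B4 downbeat P8
bar 4: v0=D4 v1=A5 v2=C5 v3=D5 downbeat P8
bar 5: v0=C4 v1=A4 v2=E5 v3=C5 downbeat P8
bar 6: v0=B3 v1=B4 v2=F5 v3=F4 downbeat TT
bar 7: v0=B3 v1=G4 v2=D5 v3=B4 downbeat P8
bar 8: v0=A3 v1=A4 v2=E5 v3=C5 downbeat m3
  -> R3 @ bar 0 tick 0 v(2, 3): E5 above C5
  -> R5 @ bar 0 tick 0 v(0, 3): opens on m3
  -> R3 @ bar 0 tick 1 v(2, 3): E5 above C5
  -> R3 @ bar 0 tick 2 v(2, 3): E5 above C5
  -> R3 @ bar 0 tick 3 v(2, 3): E5 above C5
  -> R2 @ bar 1 tick 0 v(0, 3): A3/C5 m3 -> G3/G4 P8 similar
  -> R2 @ bar 1 tick 0 v(1, 2): A4/E5 P5 -> B3/B4 P8 similar
  -> R3 @ bar 1 tick 0 v(2, 3): B4 above G4
  -> R7 @ bar 1 tick 0 v(1,): A4->B3 leap 10st
  -> R3 @ bar 1 tick 1 v(2, 3): B4 above G4
  -> R3 @ bar 1 tick 2 v(2, 3): B4 above G4
  -> R3 @ bar 1 tick 3 v(2, 3): B4 above G4
  -> R3 @ bar 2 tick 0 v(2, 3): C5 above E4
  -> R4 @ bar 2 tick 0 v(0, 1): A3/B4 M2 untreated
  -> R3 @ bar 2 tick 1 v(2, 3): C5 above E4
  -> R3 @ bar 2 tick 2 v(2, 3): C5 above E4
  -> R3 @ bar 2 tick 3 v(2, 3): C5 above E4
  -> R2 @ bar 3 tick 0 v(0, 3): A3/E4 P5 -> B3/B4 P8 similar
  -> R3 @ bar 3 tick 0 v(2, 3): C5 above B4
  -> R4 @ bar 3 tick 0 v(0, 2): B3/C5 m2 untreated
  -> R3 @ bar 3 tick 1 v(2, 3): C5 above B4
  -> R3 @ bar 3 tick 2 v(2, 3): C5 above B4
  -> R3 @ bar 3 tick 3 v(2, 3): C5 above B4
  -> R1 @ bar 4 tick 0 v(0, 3): B3/B4 P8 -> D4/D5 P8 similar
  -> R2 @ bar 4 tick 0 v(0, 1): B3/G4 m6 -> D4/A5 P5 similar
  -> R2 @ bar 4 tick 0 v(1, 3): G4/B4 M3 -> A5/D5 P5 similar
  -> R3 @ bar 4 tick 0 v(1, 2): A5 above C5
  -> R4 @ bar 4 tick 0 v(0, 2): D4/C5 m7 untreated
  -> R7 @ bar 4 tick 0 v(1,): G4->A5 leap 14st
  -> R3 @ bar 4 tick 1 v(1, 2): A5 above C5
  -> R3 @ bar 4 tick 2 v(1, 2): A5 above C5
  -> R3 @ bar 4 tick 3 v(1, 2): A5 above C5
  -> R1 @ bar 5 tick 0 v(0, 3): D4/D5 P8 -> C4/C5 P8 similar
  -> R3 @ bar 5 tick 0 v(2, 3): E5 above C5
  -> R3 @ bar 5 tick 1 v(2, 3): E5 above C5
  -> R3 @ bar 5 tick 2 v(2, 3): E5 above C5
  -> R3 @ bar 5 tick 3 v(2, 3): E5 above C5
  -> R3 @ bar 6 tick 0 v(2, 3): F5 above F4
  -> R4 @ bar 6 tick 0 v(0, 2): B3/F5 TT untreated
  -> R4 @ bar 6 tick 0 v(0, 3): B3/F4 TT untreated
  -> R3 @ bar 6 tick 1 v(2, 3): F5 above F4
  -> R3 @ bar 6 tick 2 v(2, 3): F5 above F4
  -> R3 @ bar 6 tick 3 v(2, 3): F5 above F4
  -> R2 @ bar 7 tick 0 v(1, 2): B4/F5 TT -> G4/D5 P5 similar
  -> R3 @ bar 7 tick 0 v(2, 3): D5 above B4
  -> R7 @ bar 7 tick 0 v(3,): F4->B4 leap 6st
  -> R8 @ bar 7 tick 0 v(0, 3): penult P8 not 3rd/6th
  -> R3 @ bar 7 tick 1 v(2, 3): D5 above B4
  -> R3 @ bar 7 tick 2 v(2, 3): D5 above B4
  -> R3 @ bar 7 tick 3 v(2, 3): D5 above B4
  -> R1 @ bar 8 tick 0 v(1, 2): G4/D5 P5 -> A4/E5 P5 similar
  -> R3 @ bar 8 tick 0 v(2, 3): E5 above C5
  -> R3 @ bar 8 tick 1 v(2, 3): E5 above C5
  -> R3 @ bar 8 tick 2 v(2, 3): E5 above C5
  -> R3 @ bar 8 tick 3 v(2, 3): E5 above C5
  -> R6 @ bar 8 tick 3 v(0, 3): closes on m3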